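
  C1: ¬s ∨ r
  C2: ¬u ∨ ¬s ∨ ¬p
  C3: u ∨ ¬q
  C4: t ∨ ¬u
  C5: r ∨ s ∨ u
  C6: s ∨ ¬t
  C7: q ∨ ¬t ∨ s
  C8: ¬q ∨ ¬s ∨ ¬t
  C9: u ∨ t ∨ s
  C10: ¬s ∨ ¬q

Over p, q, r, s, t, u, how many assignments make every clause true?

There are 2^6 = 64 truth assignments over (p, q, r, s, t, u).
Split on p. With p = True, the clauses containing p are satisfied and ¬p drops from the rest; 2 of the 2^5 = 32 assignments to the other variables satisfy what remains.
With p = False, by the same count on the reduced clause set, 3 assignments work.
Total: 2 + 3 = 5.

5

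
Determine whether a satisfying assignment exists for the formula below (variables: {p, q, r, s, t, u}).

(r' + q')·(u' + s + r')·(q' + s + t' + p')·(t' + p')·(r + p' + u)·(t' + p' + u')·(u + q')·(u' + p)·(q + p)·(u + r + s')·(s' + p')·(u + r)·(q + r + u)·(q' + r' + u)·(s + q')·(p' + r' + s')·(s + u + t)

Suppose r = 0.
The clause (u) is unit, so u = 1.
The clause (p) is unit, so p = 1.
The clause (t') is unit, so t = 0.
The clause (s') is unit, so s = 0.
The clause (q') is unit, so q = 0.
All clauses are satisfied.
A satisfying assignment: p=1, q=0, r=0, s=0, t=0, u=1.

Yes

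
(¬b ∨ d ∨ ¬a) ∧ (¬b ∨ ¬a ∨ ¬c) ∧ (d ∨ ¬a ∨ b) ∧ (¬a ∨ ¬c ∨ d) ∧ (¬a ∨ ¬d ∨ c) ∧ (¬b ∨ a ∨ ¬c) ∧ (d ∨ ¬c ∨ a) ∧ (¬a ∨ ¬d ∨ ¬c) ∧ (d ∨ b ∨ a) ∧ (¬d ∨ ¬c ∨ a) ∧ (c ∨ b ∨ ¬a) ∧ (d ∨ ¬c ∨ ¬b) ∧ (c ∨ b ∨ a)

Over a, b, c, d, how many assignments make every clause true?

2

There are 2^4 = 16 truth assignments over (a, b, c, d).
Check each against the 13 clauses (columns in the order a, b, c, d):
  F F F F  ✗ fails (d ∨ b ∨ a)
  F F F T  ✗ fails (c ∨ b ∨ a)
  F F T F  ✗ fails (d ∨ ¬c ∨ a)
  F F T T  ✗ fails (¬d ∨ ¬c ∨ a)
  F T F F  ✓ satisfies all
  F T F T  ✓ satisfies all
  F T T F  ✗ fails (¬b ∨ a ∨ ¬c)
  F T T T  ✗ fails (¬b ∨ a ∨ ¬c)
  T F F F  ✗ fails (d ∨ ¬a ∨ b)
  T F F T  ✗ fails (¬a ∨ ¬d ∨ c)
  T F T F  ✗ fails (d ∨ ¬a ∨ b)
  T F T T  ✗ fails (¬a ∨ ¬d ∨ ¬c)
  T T F F  ✗ fails (¬b ∨ d ∨ ¬a)
  T T F T  ✗ fails (¬a ∨ ¬d ∨ c)
  T T T F  ✗ fails (¬b ∨ d ∨ ¬a)
  T T T T  ✗ fails (¬b ∨ ¬a ∨ ¬c)
2 of the 16 rows are models.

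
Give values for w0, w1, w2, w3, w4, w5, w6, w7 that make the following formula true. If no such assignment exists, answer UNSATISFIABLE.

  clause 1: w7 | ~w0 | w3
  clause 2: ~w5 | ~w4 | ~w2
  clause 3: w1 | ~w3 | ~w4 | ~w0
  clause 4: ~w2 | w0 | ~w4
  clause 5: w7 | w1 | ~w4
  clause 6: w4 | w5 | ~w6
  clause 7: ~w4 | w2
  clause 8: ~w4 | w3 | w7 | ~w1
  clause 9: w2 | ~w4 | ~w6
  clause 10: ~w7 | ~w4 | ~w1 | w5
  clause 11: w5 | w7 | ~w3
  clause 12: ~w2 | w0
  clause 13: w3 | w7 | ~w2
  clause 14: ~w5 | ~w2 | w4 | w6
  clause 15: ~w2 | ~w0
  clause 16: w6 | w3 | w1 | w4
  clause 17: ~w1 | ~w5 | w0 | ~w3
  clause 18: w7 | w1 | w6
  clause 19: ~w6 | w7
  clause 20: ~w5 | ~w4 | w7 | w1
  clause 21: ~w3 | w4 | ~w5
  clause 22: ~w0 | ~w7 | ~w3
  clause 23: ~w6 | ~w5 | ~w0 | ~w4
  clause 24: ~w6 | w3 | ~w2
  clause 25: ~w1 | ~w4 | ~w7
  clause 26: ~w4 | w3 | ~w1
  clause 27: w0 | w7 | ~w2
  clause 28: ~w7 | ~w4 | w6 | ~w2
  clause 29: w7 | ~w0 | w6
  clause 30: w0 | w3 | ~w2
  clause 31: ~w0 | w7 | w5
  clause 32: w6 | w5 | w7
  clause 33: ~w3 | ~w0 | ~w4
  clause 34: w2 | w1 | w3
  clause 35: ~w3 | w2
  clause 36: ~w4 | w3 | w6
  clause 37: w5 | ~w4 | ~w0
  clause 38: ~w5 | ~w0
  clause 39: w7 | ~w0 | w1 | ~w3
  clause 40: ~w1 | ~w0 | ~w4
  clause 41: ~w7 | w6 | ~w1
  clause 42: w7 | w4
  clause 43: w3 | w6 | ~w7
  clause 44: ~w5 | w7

Suppose w4 = 0.
The clause (w7) is unit, so w7 = 1.
Suppose w5 = 1.
The clause (~w3) is unit, so w3 = 0.
The clause (~w0) is unit, so w0 = 0.
The clause (~w2) is unit, so w2 = 0.
The clause (w1) is unit, so w1 = 1.
The clause (w6) is unit, so w6 = 1.
All clauses are satisfied.

w0=0; w1=1; w2=0; w3=0; w4=0; w5=1; w6=1; w7=1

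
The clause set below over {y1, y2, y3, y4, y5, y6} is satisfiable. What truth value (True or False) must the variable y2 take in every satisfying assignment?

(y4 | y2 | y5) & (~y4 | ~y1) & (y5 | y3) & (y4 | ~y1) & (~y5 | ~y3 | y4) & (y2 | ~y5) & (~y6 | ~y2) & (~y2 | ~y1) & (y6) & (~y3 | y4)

False

Suppose y2 = 1.
(~y6) alone gives y6 = 0.
Now (y6) is unsatisfied and unit — conflict.
So every satisfying assignment has y2 = False.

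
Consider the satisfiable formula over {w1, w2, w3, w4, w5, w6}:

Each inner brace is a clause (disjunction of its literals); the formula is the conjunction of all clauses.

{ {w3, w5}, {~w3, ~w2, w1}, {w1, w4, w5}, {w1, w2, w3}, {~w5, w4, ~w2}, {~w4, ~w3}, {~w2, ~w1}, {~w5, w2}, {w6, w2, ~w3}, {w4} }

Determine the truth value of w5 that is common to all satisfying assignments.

True

Suppose w5 = 0.
The clause (w3) is unit, so w3 = 1.
The clause (~w4) is unit, so w4 = 0.
But (w4) is also a unit clause — contradiction.
So every satisfying assignment has w5 = True.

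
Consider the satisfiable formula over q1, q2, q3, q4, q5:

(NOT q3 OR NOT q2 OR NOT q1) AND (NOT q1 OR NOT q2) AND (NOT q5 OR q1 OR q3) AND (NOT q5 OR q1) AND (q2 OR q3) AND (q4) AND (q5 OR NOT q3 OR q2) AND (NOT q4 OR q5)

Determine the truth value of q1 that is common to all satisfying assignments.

Suppose q1 = false.
The clause (NOT q5) is unit, so q5 = false.
The clause (q4) is unit, so q4 = true.
But (NOT q4) is also a unit clause — contradiction.
So every satisfying assignment has q1 = True.

True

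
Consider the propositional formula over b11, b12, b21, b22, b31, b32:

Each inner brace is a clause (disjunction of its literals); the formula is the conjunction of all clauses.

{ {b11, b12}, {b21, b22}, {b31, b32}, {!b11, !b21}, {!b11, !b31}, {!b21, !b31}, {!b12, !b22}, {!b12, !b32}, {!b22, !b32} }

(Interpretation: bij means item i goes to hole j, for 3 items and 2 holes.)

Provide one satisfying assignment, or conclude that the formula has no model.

UNSATISFIABLE

Try b11 = true.
From the singleton clause (!b21), b21 = false.
From the singleton clause (b22), b22 = true.
From the singleton clause (!b31), b31 = false.
From the singleton clause (b32), b32 = true.
Now (!b32) is unsatisfied and unit — conflict.
So b11 must be the other value — set b11 = false.
From the singleton clause (b12), b12 = true.
From the singleton clause (!b22), b22 = false.
From the singleton clause (b21), b21 = true.
From the singleton clause (!b31), b31 = false.
From the singleton clause (b32), b32 = true.
Now (!b32) is unsatisfied and unit — conflict.
Both values of b11 lead to a conflict.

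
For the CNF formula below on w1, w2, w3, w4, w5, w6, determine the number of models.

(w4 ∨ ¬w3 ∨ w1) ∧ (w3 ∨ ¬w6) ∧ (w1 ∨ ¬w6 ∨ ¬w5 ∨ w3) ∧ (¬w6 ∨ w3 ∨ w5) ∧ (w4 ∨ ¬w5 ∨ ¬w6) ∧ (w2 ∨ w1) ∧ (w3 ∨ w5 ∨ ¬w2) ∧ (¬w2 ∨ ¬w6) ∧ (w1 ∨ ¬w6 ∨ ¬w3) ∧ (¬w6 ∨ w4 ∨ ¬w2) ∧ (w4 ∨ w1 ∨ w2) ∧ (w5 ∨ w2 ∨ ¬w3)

There are 2^6 = 64 truth assignments over (w1, w2, w3, w4, w5, w6).
Split on w5. With w5 = True, the clauses containing w5 are satisfied and ¬w5 drops from the rest; 12 of the 2^5 = 32 assignments to the other variables satisfy what remains.
With w5 = False, by the same count on the reduced clause set, 5 assignments work.
Total: 12 + 5 = 17.

17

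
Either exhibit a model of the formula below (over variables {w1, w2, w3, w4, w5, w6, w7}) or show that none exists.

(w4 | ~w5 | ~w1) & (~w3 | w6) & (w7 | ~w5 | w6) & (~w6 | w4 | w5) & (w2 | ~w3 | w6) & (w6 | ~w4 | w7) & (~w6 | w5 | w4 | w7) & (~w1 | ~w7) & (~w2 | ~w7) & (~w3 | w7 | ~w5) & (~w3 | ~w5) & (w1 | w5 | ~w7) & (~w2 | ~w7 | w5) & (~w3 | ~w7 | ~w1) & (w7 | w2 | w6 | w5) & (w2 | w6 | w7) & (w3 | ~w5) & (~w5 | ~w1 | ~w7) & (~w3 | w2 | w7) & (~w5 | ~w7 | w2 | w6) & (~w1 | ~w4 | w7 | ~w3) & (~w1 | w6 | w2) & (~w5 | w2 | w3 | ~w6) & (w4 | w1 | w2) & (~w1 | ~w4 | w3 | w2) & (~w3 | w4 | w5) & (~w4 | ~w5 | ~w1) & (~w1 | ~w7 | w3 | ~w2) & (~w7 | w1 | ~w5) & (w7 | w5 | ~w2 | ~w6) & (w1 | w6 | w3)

w1=1,  w2=1,  w3=0,  w4=0,  w5=0,  w6=0,  w7=0

Suppose w3 = 0.
(~w5) alone gives w5 = 0.
Suppose w6 = 0.
(w1) alone gives w1 = 1.
(~w7) alone gives w7 = 0.
(~w4) alone gives w4 = 0.
(w2) alone gives w2 = 1.
This assignment satisfies each clause.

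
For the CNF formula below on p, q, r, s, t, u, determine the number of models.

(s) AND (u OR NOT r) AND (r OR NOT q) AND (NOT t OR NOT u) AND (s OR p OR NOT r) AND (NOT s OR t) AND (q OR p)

1

There are 2^6 = 64 truth assignments over (p, q, r, s, t, u).
Split on q. With q = true, the clauses containing q are satisfied and NOT q drops from the rest; 0 of the 2^5 = 32 assignments to the other variables satisfy what remains.
With q = false, by the same count on the reduced clause set, 1 assignment works.
Total: 0 + 1 = 1.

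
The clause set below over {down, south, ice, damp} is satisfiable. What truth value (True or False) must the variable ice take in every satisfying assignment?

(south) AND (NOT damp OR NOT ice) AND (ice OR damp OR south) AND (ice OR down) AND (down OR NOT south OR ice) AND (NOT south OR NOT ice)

False

Suppose ice = true.
The clause (south) is unit, so south = true.
That conflicts with the unit clause (NOT south).
So every satisfying assignment has ice = False.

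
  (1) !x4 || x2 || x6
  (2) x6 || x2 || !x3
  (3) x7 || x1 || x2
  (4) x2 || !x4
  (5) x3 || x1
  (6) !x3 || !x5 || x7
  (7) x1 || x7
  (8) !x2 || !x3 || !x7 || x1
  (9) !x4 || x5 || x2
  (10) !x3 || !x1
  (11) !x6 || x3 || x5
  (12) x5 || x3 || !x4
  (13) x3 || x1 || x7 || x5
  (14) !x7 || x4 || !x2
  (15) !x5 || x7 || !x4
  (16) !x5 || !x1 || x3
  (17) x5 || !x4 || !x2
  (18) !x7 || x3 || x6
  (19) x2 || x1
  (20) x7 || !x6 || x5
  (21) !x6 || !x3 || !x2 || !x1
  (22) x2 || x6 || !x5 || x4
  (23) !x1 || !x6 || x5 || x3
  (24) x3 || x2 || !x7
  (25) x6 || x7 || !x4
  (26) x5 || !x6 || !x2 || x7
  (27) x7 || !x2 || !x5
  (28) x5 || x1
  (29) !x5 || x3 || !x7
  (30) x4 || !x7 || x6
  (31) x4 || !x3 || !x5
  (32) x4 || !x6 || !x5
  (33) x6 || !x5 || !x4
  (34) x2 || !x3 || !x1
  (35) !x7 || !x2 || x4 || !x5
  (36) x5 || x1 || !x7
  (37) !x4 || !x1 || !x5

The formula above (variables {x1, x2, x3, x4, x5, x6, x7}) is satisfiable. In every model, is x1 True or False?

Suppose x1 = false.
The clause (x3) is unit, so x3 = true.
The clause (x7) is unit, so x7 = true.
The clause (!x2) is unit, so x2 = false.
But (x2) is also a unit clause — contradiction.
So every satisfying assignment has x1 = True.

True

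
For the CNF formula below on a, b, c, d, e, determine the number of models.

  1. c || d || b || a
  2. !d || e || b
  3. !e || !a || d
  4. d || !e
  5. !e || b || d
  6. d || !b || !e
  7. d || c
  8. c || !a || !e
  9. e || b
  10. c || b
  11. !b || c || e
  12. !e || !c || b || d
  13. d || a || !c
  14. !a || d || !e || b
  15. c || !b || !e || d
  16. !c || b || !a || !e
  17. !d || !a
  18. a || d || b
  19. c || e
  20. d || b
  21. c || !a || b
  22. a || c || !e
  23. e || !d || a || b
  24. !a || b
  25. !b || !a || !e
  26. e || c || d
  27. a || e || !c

There are 2^5 = 32 truth assignments over (a, b, c, d, e).
Split on b. With b = true, the clauses containing b are satisfied and !b drops from the rest; 2 of the 2^4 = 16 assignments to the other variables satisfy what remains.
With b = false, by the same count on the reduced clause set, 1 assignment works.
(One model: a=F, b=F, c=T, d=T, e=T.)
Total: 2 + 1 = 3.

3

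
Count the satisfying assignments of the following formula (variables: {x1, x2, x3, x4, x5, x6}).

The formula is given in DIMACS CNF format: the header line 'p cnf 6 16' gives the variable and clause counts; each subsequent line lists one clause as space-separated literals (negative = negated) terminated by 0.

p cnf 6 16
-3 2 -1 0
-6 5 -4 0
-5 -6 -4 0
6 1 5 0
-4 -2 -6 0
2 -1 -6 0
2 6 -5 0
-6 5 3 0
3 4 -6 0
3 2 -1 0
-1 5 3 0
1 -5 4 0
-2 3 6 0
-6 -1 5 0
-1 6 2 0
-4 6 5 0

There are 2^6 = 64 truth assignments over (x1, x2, x3, x4, x5, x6).
Split on x6. With x6 = True, the clauses containing x6 are satisfied and ¬x6 drops from the rest; 3 of the 2^5 = 32 assignments to the other variables satisfy what remains.
With x6 = False, by the same count on the reduced clause set, 4 assignments work.
(One model: x1=F, x2=F, x3=T, x4=F, x5=F, x6=T.)
Total: 3 + 4 = 7.

7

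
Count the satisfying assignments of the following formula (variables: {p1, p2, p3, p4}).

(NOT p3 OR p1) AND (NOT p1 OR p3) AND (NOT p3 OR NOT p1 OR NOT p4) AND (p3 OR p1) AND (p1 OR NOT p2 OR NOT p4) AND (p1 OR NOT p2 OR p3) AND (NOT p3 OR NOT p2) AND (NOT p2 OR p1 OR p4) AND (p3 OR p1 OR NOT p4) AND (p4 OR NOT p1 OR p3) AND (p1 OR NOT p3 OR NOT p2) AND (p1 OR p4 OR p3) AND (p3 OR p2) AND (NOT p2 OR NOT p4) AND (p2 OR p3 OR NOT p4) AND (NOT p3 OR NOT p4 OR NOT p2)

There are 2^4 = 16 truth assignments over (p1, p2, p3, p4).
Split on p1. With p1 = true, the clauses containing p1 are satisfied and NOT p1 drops from the rest; 1 of the 2^3 = 8 assignments to the other variables satisfy what remains.
With p1 = false, by the same count on the reduced clause set, 0 assignments work.
(One model: p1=T, p2=F, p3=T, p4=F.)
Total: 1 + 0 = 1.

1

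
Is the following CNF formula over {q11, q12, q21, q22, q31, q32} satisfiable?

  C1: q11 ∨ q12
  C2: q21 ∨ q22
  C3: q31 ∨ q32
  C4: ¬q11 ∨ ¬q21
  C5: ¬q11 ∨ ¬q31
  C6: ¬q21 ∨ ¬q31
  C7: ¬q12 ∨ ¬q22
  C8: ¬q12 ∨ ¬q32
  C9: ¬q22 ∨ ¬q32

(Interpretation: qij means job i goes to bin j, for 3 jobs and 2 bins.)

No

Try q11 = True.
From the singleton clause (¬q21), q21 = False.
From the singleton clause (q22), q22 = True.
From the singleton clause (¬q31), q31 = False.
From the singleton clause (q32), q32 = True.
Now (¬q32) is unsatisfied and unit — conflict.
So q11 must be the other value — set q11 = False.
From the singleton clause (q12), q12 = True.
From the singleton clause (¬q22), q22 = False.
From the singleton clause (q21), q21 = True.
From the singleton clause (¬q31), q31 = False.
From the singleton clause (q32), q32 = True.
Now (¬q32) is unsatisfied and unit — conflict.
Either choice for q11 ends in contradiction.
No assignment satisfies every clause.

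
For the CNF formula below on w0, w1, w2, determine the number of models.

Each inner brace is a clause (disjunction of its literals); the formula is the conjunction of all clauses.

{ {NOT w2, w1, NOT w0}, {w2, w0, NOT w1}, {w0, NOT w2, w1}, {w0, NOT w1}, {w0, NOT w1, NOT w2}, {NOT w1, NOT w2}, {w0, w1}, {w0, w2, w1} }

There are 2^3 = 8 truth assignments over (w0, w1, w2).
Check each against the 8 clauses (columns in the order w0, w1, w2):
  F F F  ✗ fails (w0 OR w1)
  F F T  ✗ fails (w0 OR NOT w2 OR w1)
  F T F  ✗ fails (w2 OR w0 OR NOT w1)
  F T T  ✗ fails (w0 OR NOT w1)
  T F F  ✓ satisfies all
  T F T  ✗ fails (NOT w2 OR w1 OR NOT w0)
  T T F  ✓ satisfies all
  T T T  ✗ fails (NOT w1 OR NOT w2)
2 of the 8 rows are models.

2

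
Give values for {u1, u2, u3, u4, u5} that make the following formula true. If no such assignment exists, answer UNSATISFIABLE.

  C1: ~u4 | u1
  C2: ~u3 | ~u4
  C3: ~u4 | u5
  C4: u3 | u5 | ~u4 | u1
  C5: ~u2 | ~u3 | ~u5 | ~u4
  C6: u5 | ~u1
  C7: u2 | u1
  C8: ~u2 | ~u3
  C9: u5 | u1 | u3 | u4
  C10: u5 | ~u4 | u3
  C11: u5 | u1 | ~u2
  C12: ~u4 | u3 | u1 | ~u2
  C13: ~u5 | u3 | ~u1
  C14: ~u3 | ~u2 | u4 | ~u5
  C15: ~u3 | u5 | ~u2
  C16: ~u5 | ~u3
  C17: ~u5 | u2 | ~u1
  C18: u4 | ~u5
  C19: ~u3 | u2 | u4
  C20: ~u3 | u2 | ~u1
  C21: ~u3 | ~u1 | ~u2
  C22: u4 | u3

Branch on u4: set u4 = 0.
From the singleton clause (~u5), u5 = 0.
From the singleton clause (~u1), u1 = 0.
From the singleton clause (u2), u2 = 1.
That conflicts with the unit clause (~u2).
Backtrack on u4: now try u4 = 1.
From the singleton clause (u1), u1 = 1.
From the singleton clause (~u3), u3 = 0.
From the singleton clause (u5), u5 = 1.
That conflicts with the unit clause (~u5).
Both values of u4 lead to a conflict.

UNSATISFIABLE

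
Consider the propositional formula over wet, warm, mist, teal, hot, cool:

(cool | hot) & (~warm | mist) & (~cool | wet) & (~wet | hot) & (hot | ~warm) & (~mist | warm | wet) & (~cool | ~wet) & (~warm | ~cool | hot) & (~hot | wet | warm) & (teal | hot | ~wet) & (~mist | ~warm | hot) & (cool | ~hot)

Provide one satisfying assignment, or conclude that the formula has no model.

Try cool = 1.
From the singleton clause (wet), wet = 1.
But (~wet) is also a unit clause — contradiction.
Backtrack on cool: now try cool = 0.
From the singleton clause (hot), hot = 1.
But (~hot) is also a unit clause — contradiction.
Either choice for cool ends in contradiction.

UNSATISFIABLE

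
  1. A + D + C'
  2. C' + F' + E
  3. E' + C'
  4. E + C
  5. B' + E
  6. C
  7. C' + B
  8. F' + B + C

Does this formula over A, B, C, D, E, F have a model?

No, unsatisfiable

(C) alone gives C = 1.
(E') alone gives E = 0.
(F') alone gives F = 0.
(B') alone gives B = 0.
That conflicts with the unit clause (B).
No assignment satisfies every clause.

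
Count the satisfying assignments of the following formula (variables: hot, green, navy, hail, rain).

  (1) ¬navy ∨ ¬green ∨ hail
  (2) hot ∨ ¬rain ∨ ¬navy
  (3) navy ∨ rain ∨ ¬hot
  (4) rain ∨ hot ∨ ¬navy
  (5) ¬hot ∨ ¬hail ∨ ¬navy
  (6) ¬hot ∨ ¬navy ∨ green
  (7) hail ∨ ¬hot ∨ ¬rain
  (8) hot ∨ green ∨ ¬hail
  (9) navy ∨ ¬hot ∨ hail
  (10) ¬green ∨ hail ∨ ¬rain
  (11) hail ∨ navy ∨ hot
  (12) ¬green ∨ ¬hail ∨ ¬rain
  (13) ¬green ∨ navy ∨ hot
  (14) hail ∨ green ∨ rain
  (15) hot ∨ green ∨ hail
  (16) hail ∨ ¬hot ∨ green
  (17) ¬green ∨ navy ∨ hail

There are 2^5 = 32 truth assignments over (hot, green, navy, hail, rain).
Split on rain. With rain = True, the clauses containing rain are satisfied and ¬rain drops from the rest; 1 of the 2^4 = 16 assignments to the other variables satisfy what remains.
With rain = False, by the same count on the reduced clause set, 0 assignments work.
Total: 1 + 0 = 1.

1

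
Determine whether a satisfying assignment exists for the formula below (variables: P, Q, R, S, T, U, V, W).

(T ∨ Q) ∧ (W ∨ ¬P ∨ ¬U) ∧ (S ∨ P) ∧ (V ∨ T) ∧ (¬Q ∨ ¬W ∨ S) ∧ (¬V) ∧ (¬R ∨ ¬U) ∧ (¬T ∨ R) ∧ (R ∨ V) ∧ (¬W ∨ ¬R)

From the singleton clause (¬V), V = False.
From the singleton clause (T), T = True.
From the singleton clause (R), R = True.
From the singleton clause (¬U), U = False.
From the singleton clause (¬W), W = False.
Try S = False.
From the singleton clause (P), P = True.
No clause remains; Q is free.
A satisfying assignment: P=True,  Q=False,  R=True,  S=False,  T=True,  U=False,  V=False,  W=False.

Satisfiable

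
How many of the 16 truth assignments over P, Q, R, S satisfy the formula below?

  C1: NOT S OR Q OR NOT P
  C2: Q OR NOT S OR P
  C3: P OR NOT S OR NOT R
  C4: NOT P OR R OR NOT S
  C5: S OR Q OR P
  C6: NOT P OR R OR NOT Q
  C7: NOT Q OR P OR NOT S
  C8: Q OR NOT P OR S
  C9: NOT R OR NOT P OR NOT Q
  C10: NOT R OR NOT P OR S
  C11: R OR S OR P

There are 2^4 = 16 truth assignments over (P, Q, R, S).
Check each against the 11 clauses (columns in the order P, Q, R, S):
  F F F F  ✗ fails (S OR Q OR P)
  F F F T  ✗ fails (Q OR NOT S OR P)
  F F T F  ✗ fails (S OR Q OR P)
  F F T T  ✗ fails (Q OR NOT S OR P)
  F T F F  ✗ fails (R OR S OR P)
  F T F T  ✗ fails (NOT Q OR P OR NOT S)
  F T T F  ✓ satisfies all
  F T T T  ✗ fails (P OR NOT S OR NOT R)
  T F F F  ✗ fails (Q OR NOT P OR S)
  T F F T  ✗ fails (NOT S OR Q OR NOT P)
  T F T F  ✗ fails (Q OR NOT P OR S)
  T F T T  ✗ fails (NOT S OR Q OR NOT P)
  T T F F  ✗ fails (NOT P OR R OR NOT Q)
  T T F T  ✗ fails (NOT P OR R OR NOT S)
  T T T F  ✗ fails (NOT R OR NOT P OR NOT Q)
  T T T T  ✗ fails (NOT R OR NOT P OR NOT Q)
1 of the 16 rows is a model.

1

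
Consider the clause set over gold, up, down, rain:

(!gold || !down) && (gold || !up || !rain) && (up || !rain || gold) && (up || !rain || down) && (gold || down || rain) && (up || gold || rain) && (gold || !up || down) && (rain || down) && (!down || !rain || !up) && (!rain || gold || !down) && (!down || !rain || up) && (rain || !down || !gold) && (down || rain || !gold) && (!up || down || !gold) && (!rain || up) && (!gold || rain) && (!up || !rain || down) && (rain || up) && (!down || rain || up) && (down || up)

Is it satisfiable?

Satisfiable

Case gold = false:
Case up = true:
The clause (!rain) is unit, so rain = false.
The clause (down) is unit, so down = true.
This assignment satisfies each clause.
A satisfying assignment: gold: false, up: true, down: true, rain: false.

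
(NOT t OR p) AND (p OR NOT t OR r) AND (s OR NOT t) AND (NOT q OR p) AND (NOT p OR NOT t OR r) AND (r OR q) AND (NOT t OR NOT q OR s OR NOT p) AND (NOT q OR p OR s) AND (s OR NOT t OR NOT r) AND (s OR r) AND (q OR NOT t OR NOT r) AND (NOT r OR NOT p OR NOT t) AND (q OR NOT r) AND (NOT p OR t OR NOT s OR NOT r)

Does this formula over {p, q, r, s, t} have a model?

Case t = false:
Case q = true:
From the singleton clause (p), p = true.
Case s = false:
From the singleton clause (r), r = true.
This assignment satisfies each clause.
A satisfying assignment: p: true, q: true, r: true, s: false, t: false.

Yes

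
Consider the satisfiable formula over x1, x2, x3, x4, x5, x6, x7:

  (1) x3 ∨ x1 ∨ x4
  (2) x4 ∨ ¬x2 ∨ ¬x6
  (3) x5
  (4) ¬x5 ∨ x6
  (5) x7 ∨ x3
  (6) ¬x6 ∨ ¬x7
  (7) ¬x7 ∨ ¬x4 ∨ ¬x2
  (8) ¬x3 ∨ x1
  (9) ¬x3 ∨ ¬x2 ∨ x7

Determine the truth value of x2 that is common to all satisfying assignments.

Suppose x2 = True.
From the singleton clause (x5), x5 = True.
From the singleton clause (x6), x6 = True.
From the singleton clause (x4), x4 = True.
From the singleton clause (¬x7), x7 = False.
From the singleton clause (x3), x3 = True.
That conflicts with the unit clause (¬x3).
So every satisfying assignment has x2 = False.

False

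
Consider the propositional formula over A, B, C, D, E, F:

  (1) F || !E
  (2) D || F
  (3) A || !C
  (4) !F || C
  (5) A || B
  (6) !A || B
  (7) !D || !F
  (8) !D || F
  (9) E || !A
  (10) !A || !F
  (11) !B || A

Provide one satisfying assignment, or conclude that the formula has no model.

Branch on F: set F = true.
Unit clause (C) forces C = true.
Unit clause (A) forces A = true.
But (!A) is also a unit clause — contradiction.
That branch fails; take F = false instead.
Unit clause (!E) forces E = false.
Unit clause (D) forces D = true.
But (!D) is also a unit clause — contradiction.
Either choice for F ends in contradiction.

UNSATISFIABLE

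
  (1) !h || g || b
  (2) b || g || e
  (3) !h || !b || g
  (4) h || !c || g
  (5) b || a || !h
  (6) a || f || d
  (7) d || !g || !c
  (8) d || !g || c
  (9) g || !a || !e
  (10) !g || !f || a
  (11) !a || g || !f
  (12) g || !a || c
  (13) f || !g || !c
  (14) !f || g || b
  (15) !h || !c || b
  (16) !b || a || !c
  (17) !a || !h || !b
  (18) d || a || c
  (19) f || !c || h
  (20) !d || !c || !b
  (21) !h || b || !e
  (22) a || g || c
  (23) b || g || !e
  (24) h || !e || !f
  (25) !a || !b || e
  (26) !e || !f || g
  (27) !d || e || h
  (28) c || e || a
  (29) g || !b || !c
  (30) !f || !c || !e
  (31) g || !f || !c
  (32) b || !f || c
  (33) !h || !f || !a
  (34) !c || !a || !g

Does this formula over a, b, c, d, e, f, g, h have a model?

Branch on h: set h = true.
Branch on g: set g = true.
Branch on b: set b = true.
Unit clause (!a) forces a = false.
Unit clause (!f) forces f = false.
Unit clause (d) forces d = true.
Unit clause (!c) forces c = false.
Unit clause (e) forces e = true.
Every clause now holds.
A satisfying assignment: a: false; b: true; c: false; d: true; e: true; f: false; g: true; h: true.

Yes, satisfiable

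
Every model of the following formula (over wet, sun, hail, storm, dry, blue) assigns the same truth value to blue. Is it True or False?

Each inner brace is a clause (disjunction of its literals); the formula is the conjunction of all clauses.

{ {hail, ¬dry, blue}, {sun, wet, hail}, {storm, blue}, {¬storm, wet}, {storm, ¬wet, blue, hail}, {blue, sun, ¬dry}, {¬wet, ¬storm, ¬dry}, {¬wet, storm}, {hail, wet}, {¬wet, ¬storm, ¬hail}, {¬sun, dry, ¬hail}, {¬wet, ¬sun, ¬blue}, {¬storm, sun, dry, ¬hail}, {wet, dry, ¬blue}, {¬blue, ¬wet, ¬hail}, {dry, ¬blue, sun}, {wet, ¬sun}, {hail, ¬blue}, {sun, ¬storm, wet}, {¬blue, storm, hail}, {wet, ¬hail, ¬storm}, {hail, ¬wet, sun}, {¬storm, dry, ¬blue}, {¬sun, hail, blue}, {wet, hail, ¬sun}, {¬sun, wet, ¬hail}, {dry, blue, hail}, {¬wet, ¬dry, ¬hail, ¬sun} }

True

Suppose blue = False.
The clause (storm) is unit, so storm = True.
The clause (wet) is unit, so wet = True.
The clause (¬dry) is unit, so dry = False.
The clause (¬hail) is unit, so hail = False.
That conflicts with the unit clause (hail).
So every satisfying assignment has blue = True.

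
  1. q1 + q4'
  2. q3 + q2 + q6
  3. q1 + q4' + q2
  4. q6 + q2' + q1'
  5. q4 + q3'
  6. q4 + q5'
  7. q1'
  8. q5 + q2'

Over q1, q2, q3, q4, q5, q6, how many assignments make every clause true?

There are 2^6 = 64 truth assignments over (q1, q2, q3, q4, q5, q6).
Split on q3. With q3 = 1, the clauses containing q3 are satisfied and q3' drops from the rest; 0 of the 2^5 = 32 assignments to the other variables satisfy what remains.
With q3 = 0, by the same count on the reduced clause set, 1 assignment works.
Total: 0 + 1 = 1.

1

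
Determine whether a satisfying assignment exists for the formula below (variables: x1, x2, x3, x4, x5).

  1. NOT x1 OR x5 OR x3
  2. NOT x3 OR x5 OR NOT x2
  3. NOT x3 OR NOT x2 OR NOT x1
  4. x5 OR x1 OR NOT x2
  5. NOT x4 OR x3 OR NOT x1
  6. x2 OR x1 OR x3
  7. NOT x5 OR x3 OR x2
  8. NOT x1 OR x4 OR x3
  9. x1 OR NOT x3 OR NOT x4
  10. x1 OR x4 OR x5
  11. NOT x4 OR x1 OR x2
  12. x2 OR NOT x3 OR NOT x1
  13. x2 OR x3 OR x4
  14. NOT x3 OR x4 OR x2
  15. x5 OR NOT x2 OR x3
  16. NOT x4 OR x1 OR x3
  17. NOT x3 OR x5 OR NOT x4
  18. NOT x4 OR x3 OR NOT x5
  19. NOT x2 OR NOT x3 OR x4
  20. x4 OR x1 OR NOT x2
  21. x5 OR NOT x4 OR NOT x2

No, unsatisfiable

Branch on x1: set x1 = false.
Branch on x5: set x5 = true.
Branch on x2: set x2 = true.
Unit clause (x4) forces x4 = true.
Unit clause (NOT x3) forces x3 = false.
But (x3) is also a unit clause — contradiction.
Undo x2 and try x2 = false.
Unit clause (x3) forces x3 = true.
Unit clause (NOT x4) forces x4 = false.
But (x4) is also a unit clause — contradiction.
Either choice for x2 ends in contradiction.
Undo x5 and try x5 = false.
Unit clause (NOT x2) forces x2 = false.
Unit clause (x3) forces x3 = true.
Unit clause (NOT x4) forces x4 = false.
But (x4) is also a unit clause — contradiction.
Either choice for x5 ends in contradiction.
Undo x1 and try x1 = true.
Branch on x5: set x5 = true.
Branch on x3: set x3 = false.
Unit clause (NOT x4) forces x4 = false.
But (x4) is also a unit clause — contradiction.
Undo x3 and try x3 = true.
Unit clause (NOT x2) forces x2 = false.
But (x2) is also a unit clause — contradiction.
Either choice for x3 ends in contradiction.
Undo x5 and try x5 = false.
Unit clause (x3) forces x3 = true.
Unit clause (NOT x2) forces x2 = false.
But (x2) is also a unit clause — contradiction.
Either choice for x5 ends in contradiction.
Either choice for x1 ends in contradiction.
No assignment satisfies every clause.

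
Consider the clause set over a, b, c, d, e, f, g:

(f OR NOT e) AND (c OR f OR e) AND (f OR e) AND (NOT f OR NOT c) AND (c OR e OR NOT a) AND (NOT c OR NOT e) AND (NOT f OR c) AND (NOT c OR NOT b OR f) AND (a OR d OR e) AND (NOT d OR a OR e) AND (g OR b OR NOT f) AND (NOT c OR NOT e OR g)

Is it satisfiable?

Try f = true.
(NOT c) alone gives c = false.
Now (c) is unsatisfied and unit — conflict.
So f must be the other value — set f = false.
(NOT e) alone gives e = false.
Now (e) is unsatisfied and unit — conflict.
Neither f = true nor f = false works.
No assignment satisfies every clause.

No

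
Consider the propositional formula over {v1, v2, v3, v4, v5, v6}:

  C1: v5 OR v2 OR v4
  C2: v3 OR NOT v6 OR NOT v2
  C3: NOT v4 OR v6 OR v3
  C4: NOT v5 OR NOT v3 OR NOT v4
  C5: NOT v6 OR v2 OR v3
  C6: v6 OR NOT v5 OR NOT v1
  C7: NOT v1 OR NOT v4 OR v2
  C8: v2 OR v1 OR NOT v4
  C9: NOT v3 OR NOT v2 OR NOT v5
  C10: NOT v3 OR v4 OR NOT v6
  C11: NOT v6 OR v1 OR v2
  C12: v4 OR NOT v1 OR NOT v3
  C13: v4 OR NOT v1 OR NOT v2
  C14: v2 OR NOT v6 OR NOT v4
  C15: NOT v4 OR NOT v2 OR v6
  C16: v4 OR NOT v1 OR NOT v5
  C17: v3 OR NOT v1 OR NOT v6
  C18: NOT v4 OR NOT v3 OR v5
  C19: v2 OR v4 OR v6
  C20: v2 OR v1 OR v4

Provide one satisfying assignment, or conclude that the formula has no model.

v1 ↦ false, v2 ↦ true, v3 ↦ false, v4 ↦ false, v5 ↦ true, v6 ↦ false

Suppose v5 = true.
Suppose v3 = false.
Suppose v6 = false.
From the singleton clause (NOT v4), v4 = false.
From the singleton clause (NOT v1), v1 = false.
From the singleton clause (v2), v2 = true.
Every clause now holds.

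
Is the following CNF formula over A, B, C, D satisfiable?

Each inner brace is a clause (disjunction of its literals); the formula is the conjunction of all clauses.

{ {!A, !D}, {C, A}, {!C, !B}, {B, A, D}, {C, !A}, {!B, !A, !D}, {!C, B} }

Suppose A = false.
Unit clause (C) forces C = true.
Unit clause (!B) forces B = false.
That conflicts with the unit clause (B).
That branch fails; take A = true instead.
Unit clause (!D) forces D = false.
Unit clause (C) forces C = true.
Unit clause (!B) forces B = false.
That conflicts with the unit clause (B).
Either choice for A ends in contradiction.
No assignment satisfies every clause.

No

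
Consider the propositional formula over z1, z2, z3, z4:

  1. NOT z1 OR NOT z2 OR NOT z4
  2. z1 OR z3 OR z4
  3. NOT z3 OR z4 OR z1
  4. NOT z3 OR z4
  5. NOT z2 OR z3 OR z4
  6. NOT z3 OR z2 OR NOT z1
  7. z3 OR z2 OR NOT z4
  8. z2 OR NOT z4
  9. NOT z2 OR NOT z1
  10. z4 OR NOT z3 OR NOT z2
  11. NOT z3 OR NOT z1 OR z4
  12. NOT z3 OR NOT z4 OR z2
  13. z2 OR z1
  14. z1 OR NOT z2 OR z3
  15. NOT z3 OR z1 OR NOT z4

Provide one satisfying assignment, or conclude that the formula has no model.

z1=true; z2=false; z3=false; z4=false

Case z3 = false:
Case z1 = true:
From the singleton clause (NOT z2), z2 = false.
From the singleton clause (NOT z4), z4 = false.
This assignment satisfies each clause.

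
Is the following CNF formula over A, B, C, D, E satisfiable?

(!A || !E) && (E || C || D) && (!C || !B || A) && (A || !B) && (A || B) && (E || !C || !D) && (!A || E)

Suppose A = false.
(!B) alone gives B = false.
That conflicts with the unit clause (B).
That branch fails; take A = true instead.
(!E) alone gives E = false.
That conflicts with the unit clause (E).
Neither A = true nor A = false works.
No assignment satisfies every clause.

Unsatisfiable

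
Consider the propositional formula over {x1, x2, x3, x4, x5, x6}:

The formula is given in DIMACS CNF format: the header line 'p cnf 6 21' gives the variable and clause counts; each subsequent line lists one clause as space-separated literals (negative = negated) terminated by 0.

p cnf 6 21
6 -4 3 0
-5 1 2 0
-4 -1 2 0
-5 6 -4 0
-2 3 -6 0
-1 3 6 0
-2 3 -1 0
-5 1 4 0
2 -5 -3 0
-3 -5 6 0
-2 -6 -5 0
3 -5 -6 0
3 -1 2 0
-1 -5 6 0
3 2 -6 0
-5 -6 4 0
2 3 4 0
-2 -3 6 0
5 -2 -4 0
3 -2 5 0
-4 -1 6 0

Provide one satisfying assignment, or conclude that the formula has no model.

x1 ↦ True, x2 ↦ False, x3 ↦ True, x4 ↦ False, x5 ↦ False, x6 ↦ True

Branch on x6: set x6 = True.
Branch on x2: set x2 = False.
Unit clause (x3) forces x3 = True.
Unit clause (¬x5) forces x5 = False.
Branch on x4: set x4 = False.
All clauses hold; x1 can take either value.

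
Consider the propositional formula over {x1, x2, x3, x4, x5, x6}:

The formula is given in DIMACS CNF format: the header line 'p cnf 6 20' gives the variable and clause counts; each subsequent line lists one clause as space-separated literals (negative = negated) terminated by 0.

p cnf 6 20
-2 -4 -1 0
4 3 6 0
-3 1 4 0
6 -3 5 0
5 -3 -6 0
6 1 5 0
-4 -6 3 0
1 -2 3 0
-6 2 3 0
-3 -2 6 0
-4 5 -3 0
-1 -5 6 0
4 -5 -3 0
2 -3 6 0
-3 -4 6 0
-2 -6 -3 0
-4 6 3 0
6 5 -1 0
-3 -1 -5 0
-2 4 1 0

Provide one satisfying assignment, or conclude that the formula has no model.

x1 ↦ False, x2 ↦ False, x3 ↦ True, x4 ↦ True, x5 ↦ True, x6 ↦ True

Branch on x2: set x2 = False.
Branch on x6: set x6 = True.
(x3) alone gives x3 = True.
(x5) alone gives x5 = True.
(x4) alone gives x4 = True.
(¬x1) alone gives x1 = False.
This assignment satisfies each clause.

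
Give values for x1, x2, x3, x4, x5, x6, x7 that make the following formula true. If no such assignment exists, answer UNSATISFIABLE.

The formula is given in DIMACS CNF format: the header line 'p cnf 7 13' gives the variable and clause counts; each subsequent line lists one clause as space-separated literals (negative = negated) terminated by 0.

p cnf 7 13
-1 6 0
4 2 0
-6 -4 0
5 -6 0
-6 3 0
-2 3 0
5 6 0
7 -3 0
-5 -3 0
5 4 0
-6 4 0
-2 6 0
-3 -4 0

x1: False, x2: False, x3: False, x4: True, x5: True, x6: False, x7: False

Branch on x1: set x1 = False.
Branch on x4: set x4 = True.
(¬x6) alone gives x6 = False.
(x5) alone gives x5 = True.
(¬x3) alone gives x3 = False.
(¬x2) alone gives x2 = False.
No clause remains; x7 is free.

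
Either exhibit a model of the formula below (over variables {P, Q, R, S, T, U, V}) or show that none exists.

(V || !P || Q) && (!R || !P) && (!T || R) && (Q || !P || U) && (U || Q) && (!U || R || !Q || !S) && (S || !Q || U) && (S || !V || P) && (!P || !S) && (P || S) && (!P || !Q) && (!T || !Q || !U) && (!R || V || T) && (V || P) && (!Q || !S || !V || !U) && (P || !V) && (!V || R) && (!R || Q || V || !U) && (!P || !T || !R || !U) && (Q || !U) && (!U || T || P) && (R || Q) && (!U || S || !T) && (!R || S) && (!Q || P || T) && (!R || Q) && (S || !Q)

Try R = false.
Unit clause (!T) forces T = false.
Unit clause (!V) forces V = false.
Unit clause (P) forces P = true.
Unit clause (Q) forces Q = true.
That conflicts with the unit clause (!Q).
Backtrack on R: now try R = true.
Unit clause (!P) forces P = false.
Unit clause (S) forces S = true.
Unit clause (V) forces V = true.
That conflicts with the unit clause (!V).
Either choice for R ends in contradiction.

UNSATISFIABLE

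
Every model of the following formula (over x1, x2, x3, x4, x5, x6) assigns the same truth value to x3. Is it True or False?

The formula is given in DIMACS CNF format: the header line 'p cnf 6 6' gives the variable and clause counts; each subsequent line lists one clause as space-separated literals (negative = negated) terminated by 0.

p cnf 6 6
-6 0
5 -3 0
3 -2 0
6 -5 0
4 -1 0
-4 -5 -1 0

Suppose x3 = True.
The clause (¬x6) is unit, so x6 = False.
The clause (x5) is unit, so x5 = True.
Now (¬x5) is unsatisfied and unit — conflict.
So every satisfying assignment has x3 = False.

False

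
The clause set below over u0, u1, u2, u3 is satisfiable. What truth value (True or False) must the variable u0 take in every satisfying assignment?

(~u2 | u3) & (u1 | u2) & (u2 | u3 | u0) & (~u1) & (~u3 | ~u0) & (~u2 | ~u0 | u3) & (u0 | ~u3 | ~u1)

False

Suppose u0 = 1.
Unit clause (~u1) forces u1 = 0.
Unit clause (u2) forces u2 = 1.
Unit clause (u3) forces u3 = 1.
Now (~u3) is unsatisfied and unit — conflict.
So every satisfying assignment has u0 = False.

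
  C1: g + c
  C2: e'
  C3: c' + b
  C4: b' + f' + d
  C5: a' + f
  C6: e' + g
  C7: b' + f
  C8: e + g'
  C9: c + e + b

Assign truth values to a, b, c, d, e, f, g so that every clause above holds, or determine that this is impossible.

The clause (e') is unit, so e = 0.
The clause (g') is unit, so g = 0.
The clause (c) is unit, so c = 1.
The clause (b) is unit, so b = 1.
The clause (f) is unit, so f = 1.
The clause (d) is unit, so d = 1.
All clauses hold; a can take either value.

a: 0; b: 1; c: 1; d: 1; e: 0; f: 1; g: 0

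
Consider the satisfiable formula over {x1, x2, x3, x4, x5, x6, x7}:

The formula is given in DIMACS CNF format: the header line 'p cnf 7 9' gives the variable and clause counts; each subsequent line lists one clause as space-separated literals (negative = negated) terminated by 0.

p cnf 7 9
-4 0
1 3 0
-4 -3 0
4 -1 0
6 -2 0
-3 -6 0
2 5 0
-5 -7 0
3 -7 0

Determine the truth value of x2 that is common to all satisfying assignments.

Suppose x2 = True.
The clause (¬x4) is unit, so x4 = False.
The clause (¬x1) is unit, so x1 = False.
The clause (x3) is unit, so x3 = True.
The clause (x6) is unit, so x6 = True.
But (¬x6) is also a unit clause — contradiction.
So every satisfying assignment has x2 = False.

False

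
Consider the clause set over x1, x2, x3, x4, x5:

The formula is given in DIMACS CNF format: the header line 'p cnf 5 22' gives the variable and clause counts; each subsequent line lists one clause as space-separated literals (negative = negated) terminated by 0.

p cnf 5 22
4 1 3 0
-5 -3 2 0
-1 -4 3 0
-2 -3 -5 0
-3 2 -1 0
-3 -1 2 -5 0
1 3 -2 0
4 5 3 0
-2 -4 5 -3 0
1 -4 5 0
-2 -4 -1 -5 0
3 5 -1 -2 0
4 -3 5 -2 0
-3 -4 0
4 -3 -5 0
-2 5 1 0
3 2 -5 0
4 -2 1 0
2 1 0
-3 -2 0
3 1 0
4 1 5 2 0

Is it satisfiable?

Suppose x3 = False.
(x1) alone gives x1 = True.
(¬x4) alone gives x4 = False.
(x5) alone gives x5 = True.
(x2) alone gives x2 = True.
This assignment satisfies each clause.
A satisfying assignment: x1: True; x2: True; x3: False; x4: False; x5: True.

Yes, satisfiable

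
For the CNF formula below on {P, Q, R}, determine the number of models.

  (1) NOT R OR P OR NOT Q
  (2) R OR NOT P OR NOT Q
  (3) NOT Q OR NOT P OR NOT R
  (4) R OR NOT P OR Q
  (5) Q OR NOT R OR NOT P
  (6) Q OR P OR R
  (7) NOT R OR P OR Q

There are 2^3 = 8 truth assignments over (P, Q, R).
Check each against the 7 clauses (columns in the order P, Q, R):
  F F F  ✗ fails (Q OR P OR R)
  F F T  ✗ fails (NOT R OR P OR Q)
  F T F  ✓ satisfies all
  F T T  ✗ fails (NOT R OR P OR NOT Q)
  T F F  ✗ fails (R OR NOT P OR Q)
  T F T  ✗ fails (Q OR NOT R OR NOT P)
  T T F  ✗ fails (R OR NOT P OR NOT Q)
  T T T  ✗ fails (NOT Q OR NOT P OR NOT R)
1 of the 8 rows is a model.

1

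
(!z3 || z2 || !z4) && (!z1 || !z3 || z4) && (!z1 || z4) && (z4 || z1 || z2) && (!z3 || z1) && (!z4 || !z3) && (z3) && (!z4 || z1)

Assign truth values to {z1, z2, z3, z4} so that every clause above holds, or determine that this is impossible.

From the singleton clause (z3), z3 = true.
From the singleton clause (z1), z1 = true.
From the singleton clause (z4), z4 = true.
But (!z4) is also a unit clause — contradiction.

UNSATISFIABLE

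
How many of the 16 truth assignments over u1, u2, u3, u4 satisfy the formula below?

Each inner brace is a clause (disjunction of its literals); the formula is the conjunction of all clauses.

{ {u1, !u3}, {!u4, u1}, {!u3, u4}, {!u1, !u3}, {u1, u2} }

5

There are 2^4 = 16 truth assignments over (u1, u2, u3, u4).
Check each against the 5 clauses (columns in the order u1, u2, u3, u4):
  F F F F  ✗ fails (u1 || u2)
  F F F T  ✗ fails (!u4 || u1)
  F F T F  ✗ fails (u1 || !u3)
  F F T T  ✗ fails (u1 || !u3)
  F T F F  ✓ satisfies all
  F T F T  ✗ fails (!u4 || u1)
  F T T F  ✗ fails (u1 || !u3)
  F T T T  ✗ fails (u1 || !u3)
  T F F F  ✓ satisfies all
  T F F T  ✓ satisfies all
  T F T F  ✗ fails (!u3 || u4)
  T F T T  ✗ fails (!u1 || !u3)
  T T F F  ✓ satisfies all
  T T F T  ✓ satisfies all
  T T T F  ✗ fails (!u3 || u4)
  T T T T  ✗ fails (!u1 || !u3)
5 of the 16 rows are models.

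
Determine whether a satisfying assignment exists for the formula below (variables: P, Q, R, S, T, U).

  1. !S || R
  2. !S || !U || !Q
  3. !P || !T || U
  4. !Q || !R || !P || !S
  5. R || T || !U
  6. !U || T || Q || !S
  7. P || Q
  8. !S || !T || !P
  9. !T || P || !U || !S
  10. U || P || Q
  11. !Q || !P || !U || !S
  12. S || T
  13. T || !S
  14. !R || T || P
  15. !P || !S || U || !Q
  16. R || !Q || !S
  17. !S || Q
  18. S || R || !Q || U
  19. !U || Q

Yes, satisfiable

Case S = false:
(T) alone gives T = true.
Case P = false:
(Q) alone gives Q = true.
Case R = true:
Every clause is now satisfied; U is unconstrained.
A satisfying assignment: P ↦ false, Q ↦ true, R ↦ true, S ↦ false, T ↦ true, U ↦ true.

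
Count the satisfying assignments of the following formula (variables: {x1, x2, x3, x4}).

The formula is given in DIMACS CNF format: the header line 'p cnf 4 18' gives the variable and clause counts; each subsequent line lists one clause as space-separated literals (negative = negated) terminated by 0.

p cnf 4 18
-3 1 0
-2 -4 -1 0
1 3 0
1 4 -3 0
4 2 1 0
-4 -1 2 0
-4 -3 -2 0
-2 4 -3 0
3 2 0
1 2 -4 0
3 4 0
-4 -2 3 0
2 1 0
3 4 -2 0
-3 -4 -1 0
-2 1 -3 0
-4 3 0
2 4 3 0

1

There are 2^4 = 16 truth assignments over (x1, x2, x3, x4).
Check each against the 18 clauses (columns in the order x1, x2, x3, x4):
  F F F F  ✗ fails (x1 ∨ x3)
  F F F T  ✗ fails (x1 ∨ x3)
  F F T F  ✗ fails (¬x3 ∨ x1)
  F F T T  ✗ fails (¬x3 ∨ x1)
  F T F F  ✗ fails (x1 ∨ x3)
  F T F T  ✗ fails (x1 ∨ x3)
  F T T F  ✗ fails (¬x3 ∨ x1)
  F T T T  ✗ fails (¬x3 ∨ x1)
  T F F F  ✗ fails (x3 ∨ x2)
  T F F T  ✗ fails (¬x4 ∨ ¬x1 ∨ x2)
  T F T F  ✓ satisfies all
  T F T T  ✗ fails (¬x4 ∨ ¬x1 ∨ x2)
  T T F F  ✗ fails (x3 ∨ x4)
  T T F T  ✗ fails (¬x2 ∨ ¬x4 ∨ ¬x1)
  T T T F  ✗ fails (¬x2 ∨ x4 ∨ ¬x3)
  T T T T  ✗ fails (¬x2 ∨ ¬x4 ∨ ¬x1)
1 of the 16 rows is a model.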